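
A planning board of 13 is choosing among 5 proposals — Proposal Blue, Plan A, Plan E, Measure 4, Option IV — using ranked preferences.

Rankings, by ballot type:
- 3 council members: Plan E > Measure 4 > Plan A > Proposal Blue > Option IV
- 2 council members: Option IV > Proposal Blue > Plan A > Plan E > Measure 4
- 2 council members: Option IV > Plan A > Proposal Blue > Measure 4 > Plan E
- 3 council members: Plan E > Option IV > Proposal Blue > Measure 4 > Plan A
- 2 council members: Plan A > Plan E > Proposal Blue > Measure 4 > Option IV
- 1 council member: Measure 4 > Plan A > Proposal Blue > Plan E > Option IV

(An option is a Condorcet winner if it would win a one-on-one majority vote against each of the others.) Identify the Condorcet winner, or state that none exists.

Head-to-head results (13 council members):
Proposal Blue vs Plan A: Proposal Blue is ranked higher on 2+3 = 5 ballots, Plan A on 8. Plan A wins 8–5.
Proposal Blue vs Plan E: Plan E, 8–5.
Proposal Blue vs Measure 4: Proposal Blue is ranked higher on 2+2+3+2 = 9 ballots, Measure 4 on 4. Proposal Blue wins 9–4.
Proposal Blue vs Option IV: Proposal Blue preferred on 3+2+1 = 6 ballots; Option IV wins 7–6.
Plan A vs Plan E: 2+2+2+1 = 7 for Plan A, 6 for Plan E — Plan A by 7–6.
Plan A vs Measure 4: Measure 4, 7–6.
Plan A vs Option IV: Plan A is ranked higher on 3+2+1 = 6 ballots, Option IV on 7. Option IV wins 7–6.
Plan E vs Measure 4: Plan E preferred on 3+2+3+2 = 10 ballots; Plan E wins 10–3.
Plan E vs Option IV: Plan E, 9–4.
Measure 4 vs Option IV: 3+2+1 = 6 for Measure 4, 7 for Option IV — Option IV by 7–6.
Every option loses at least once (Proposal Blue loses to Plan A; Plan A loses to Measure 4; Plan E loses to Plan A; Measure 4 loses to Proposal Blue; Option IV loses to Plan E). The majority relation contains the cycle Proposal Blue beats Measure 4 beats Plan A beats Proposal Blue, so there is no Condorcet winner.

none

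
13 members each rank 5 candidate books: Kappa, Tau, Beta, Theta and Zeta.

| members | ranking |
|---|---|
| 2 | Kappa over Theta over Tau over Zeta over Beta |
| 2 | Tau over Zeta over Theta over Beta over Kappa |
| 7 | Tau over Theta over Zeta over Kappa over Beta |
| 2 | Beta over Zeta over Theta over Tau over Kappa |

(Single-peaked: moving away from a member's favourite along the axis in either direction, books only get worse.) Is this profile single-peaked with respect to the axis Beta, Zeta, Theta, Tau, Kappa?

no

Axis positions: Beta=1, Zeta=2, Theta=3, Tau=4, Kappa=5.
Faction 1: ranking walks positions 5-3-4-2-1; Theta is ranked above Tau even though Tau lies between Theta and the peak Kappa on the axis — preferences dip and rise again. Not single-peaked.
Faction 2: ranking walks positions 4-2-3-1-5; Zeta is ranked above Theta even though Theta lies between Zeta and the peak Tau on the axis — preferences dip and rise again. Not single-peaked.
Faction 3 (peak Tau at position 4): ranking walks positions 4-3-2-5-1, expanding outward from the peak — single-peaked.
Faction 4 (peak Beta at position 1): ranking walks positions 1-2-3-4-5, expanding outward from the peak — single-peaked.
Faction 1 violates single-peakedness, so the profile is not single-peaked on this axis.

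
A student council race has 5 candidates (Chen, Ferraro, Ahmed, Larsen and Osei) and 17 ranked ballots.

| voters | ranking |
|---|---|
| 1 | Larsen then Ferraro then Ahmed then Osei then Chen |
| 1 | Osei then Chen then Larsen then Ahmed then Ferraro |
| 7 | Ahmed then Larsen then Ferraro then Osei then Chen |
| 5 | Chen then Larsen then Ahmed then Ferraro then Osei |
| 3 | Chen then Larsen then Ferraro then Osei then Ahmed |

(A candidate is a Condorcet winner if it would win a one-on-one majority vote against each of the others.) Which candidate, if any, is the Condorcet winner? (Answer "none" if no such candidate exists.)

none

Pairwise majorities:
Chen–Ferraro: Chen 9–8.
Chen vs Ahmed: 1+5+3 = 9 for Chen, 8 for Ahmed — Chen by 9–8.
Chen–Larsen: Chen 9–8.
Chen–Osei: Osei 9–8.
Ferraro vs Ahmed: Ferraro preferred on 1+3 = 4 ballots; Ahmed wins 13–4.
Ferraro–Larsen: Larsen 17–0.
Ferraro vs Osei: Ferraro is ranked higher on 1+7+5+3 = 16 ballots, Osei on 1. Ferraro wins 16–1.
Ahmed–Larsen: Larsen 10–7.
Ahmed vs Osei: Ahmed preferred on 1+7+5 = 13 ballots; Ahmed wins 13–4.
Larsen vs Osei: 1+7+5+3 = 16 for Larsen, 1 for Osei — Larsen by 16–1.
No candidate is unbeaten: Chen loses to Osei; Ferraro loses to Chen; Ahmed loses to Chen; Larsen loses to Chen; Osei loses to Ferraro. In particular Chen > Ferraro > Osei > Chen is a majority cycle — no Condorcet winner exists.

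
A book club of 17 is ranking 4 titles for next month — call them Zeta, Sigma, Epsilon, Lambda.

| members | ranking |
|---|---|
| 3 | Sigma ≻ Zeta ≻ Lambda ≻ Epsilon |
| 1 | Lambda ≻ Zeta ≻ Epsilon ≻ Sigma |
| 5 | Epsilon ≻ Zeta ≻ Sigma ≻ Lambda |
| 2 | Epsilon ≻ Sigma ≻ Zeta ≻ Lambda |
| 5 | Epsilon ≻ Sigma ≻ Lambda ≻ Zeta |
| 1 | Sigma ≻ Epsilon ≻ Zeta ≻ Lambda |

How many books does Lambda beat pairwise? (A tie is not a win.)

0

Lambda against each rival (17 members):
Lambda vs Zeta: 1+5 = 6 for Lambda, 11 for Zeta — Zeta by 11–6.
Lambda vs Sigma: Sigma wins 16–1.
Lambda vs Epsilon: 4 to 13, Epsilon.
Lambda beats no one; loses to Zeta, Sigma, Epsilon — 0 pairwise wins.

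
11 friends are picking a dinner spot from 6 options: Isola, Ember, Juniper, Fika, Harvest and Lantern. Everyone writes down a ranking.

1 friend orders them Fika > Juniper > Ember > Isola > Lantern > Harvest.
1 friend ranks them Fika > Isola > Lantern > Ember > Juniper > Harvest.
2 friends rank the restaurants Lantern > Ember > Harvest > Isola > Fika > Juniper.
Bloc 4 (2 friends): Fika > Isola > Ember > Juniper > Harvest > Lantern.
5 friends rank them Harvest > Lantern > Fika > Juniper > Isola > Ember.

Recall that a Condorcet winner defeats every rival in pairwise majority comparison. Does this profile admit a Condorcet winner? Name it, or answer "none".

none

Pairwise majorities:
Isola vs Ember: Isola, 8–3.
Isola vs Juniper: Juniper wins 6–5.
Isola vs Fika: 2 to 9, Fika.
Isola vs Harvest: Isola preferred on 1+1+2 = 4 ballots; Harvest wins 7–4.
Isola vs Lantern: 4 to 7, Lantern.
Ember vs Juniper: Juniper wins 6–5.
Ember vs Fika: 2 to 9, Fika.
Ember vs Harvest: Ember, 6–5.
Ember vs Lantern: Ember preferred on 1+2 = 3 ballots; Lantern wins 8–3.
Juniper vs Fika: Juniper is ranked higher on 0 ballots, Fika on 11. Fika wins 11–0.
Juniper vs Harvest: Juniper is ranked higher on 1+1+2 = 4 ballots, Harvest on 7. Harvest wins 7–4.
Juniper vs Lantern: Juniper preferred on 1+2 = 3 ballots; Lantern wins 8–3.
Fika vs Harvest: Harvest wins 7–4.
Fika–Lantern: Lantern 7–4.
Harvest–Lantern: Harvest 7–4.
Every restaurant loses at least once (Isola loses to Juniper; Ember loses to Isola; Juniper loses to Fika; Fika loses to Harvest; Harvest loses to Ember; Lantern loses to Harvest). The majority relation contains the cycle Isola > Ember > Harvest > Isola, so there is no Condorcet winner.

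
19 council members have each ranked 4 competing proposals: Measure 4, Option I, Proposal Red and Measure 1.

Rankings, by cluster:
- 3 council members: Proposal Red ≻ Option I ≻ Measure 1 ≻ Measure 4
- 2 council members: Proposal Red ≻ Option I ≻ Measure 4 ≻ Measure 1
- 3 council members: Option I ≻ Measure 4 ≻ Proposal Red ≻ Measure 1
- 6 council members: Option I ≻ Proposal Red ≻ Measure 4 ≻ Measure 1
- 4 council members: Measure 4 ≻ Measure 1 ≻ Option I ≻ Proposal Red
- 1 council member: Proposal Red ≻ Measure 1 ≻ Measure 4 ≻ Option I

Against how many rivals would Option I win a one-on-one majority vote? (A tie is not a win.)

3

Option I against each rival (19 council members):
Option I vs Measure 4: 14 to 5, Option I.
Option I vs Proposal Red: Option I is ranked higher on 3+6+4 = 13 ballots, Proposal Red on 6. Option I wins 13–6.
Option I vs Measure 1: 3+2+3+6 = 14 for Option I, 5 for Measure 1 — Option I by 14–5.
Option I beats Measure 4, Proposal Red, Measure 1 — 3 pairwise wins.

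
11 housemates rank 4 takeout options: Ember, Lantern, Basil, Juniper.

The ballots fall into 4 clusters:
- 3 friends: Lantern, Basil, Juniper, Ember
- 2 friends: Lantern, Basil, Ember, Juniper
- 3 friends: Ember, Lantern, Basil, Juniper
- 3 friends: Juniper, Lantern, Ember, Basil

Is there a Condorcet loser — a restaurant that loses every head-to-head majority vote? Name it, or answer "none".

Head-to-head results (11 friends):
Ember vs Lantern: Lantern wins 8–3.
Ember vs Basil: Ember, 6–5.
Ember vs Juniper: Ember preferred on 2+3 = 5 ballots; Juniper wins 6–5.
Lantern–Basil: Lantern 11–0.
Lantern vs Juniper: Lantern, 8–3.
Basil vs Juniper: Basil, 8–3.
Every restaurant wins at least one matchup (Ember beats Basil; Lantern beats Ember; Basil beats Juniper; Juniper beats Ember), so there is no Condorcet loser.

none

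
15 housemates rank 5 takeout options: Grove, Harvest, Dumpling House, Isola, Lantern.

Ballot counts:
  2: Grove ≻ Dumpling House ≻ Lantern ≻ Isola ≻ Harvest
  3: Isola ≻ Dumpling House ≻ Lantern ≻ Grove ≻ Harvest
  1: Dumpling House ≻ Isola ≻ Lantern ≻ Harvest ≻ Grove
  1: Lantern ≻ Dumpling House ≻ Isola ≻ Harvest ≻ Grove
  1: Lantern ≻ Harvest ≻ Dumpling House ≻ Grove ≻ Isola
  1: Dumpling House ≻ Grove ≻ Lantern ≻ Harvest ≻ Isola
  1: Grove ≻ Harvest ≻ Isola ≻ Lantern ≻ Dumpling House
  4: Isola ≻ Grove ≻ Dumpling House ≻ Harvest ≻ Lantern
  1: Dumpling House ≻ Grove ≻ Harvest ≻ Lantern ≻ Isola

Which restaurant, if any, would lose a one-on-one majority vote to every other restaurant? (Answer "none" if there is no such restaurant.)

Harvest

Pairwise majorities:
Grove vs Harvest: Grove, 12–3.
Grove vs Dumpling House: Dumpling House, 8–7.
Grove vs Isola: 2+1+1+1+1 = 6 for Grove, 9 for Isola — Isola by 9–6.
Grove vs Lantern: Grove preferred on 2+1+1+4+1 = 9 ballots; Grove wins 9–6.
Harvest vs Dumpling House: 2 to 13, Dumpling House.
Harvest vs Isola: Harvest preferred on 1+1+1+1 = 4 ballots; Isola wins 11–4.
Harvest vs Lantern: 1+4+1 = 6 for Harvest, 9 for Lantern — Lantern by 9–6.
Dumpling House vs Isola: Isola wins 8–7.
Dumpling House–Lantern: Dumpling House 12–3.
Isola vs Lantern: Isola wins 9–6.
Only Harvest has no wins; Harvest is the Condorcet loser.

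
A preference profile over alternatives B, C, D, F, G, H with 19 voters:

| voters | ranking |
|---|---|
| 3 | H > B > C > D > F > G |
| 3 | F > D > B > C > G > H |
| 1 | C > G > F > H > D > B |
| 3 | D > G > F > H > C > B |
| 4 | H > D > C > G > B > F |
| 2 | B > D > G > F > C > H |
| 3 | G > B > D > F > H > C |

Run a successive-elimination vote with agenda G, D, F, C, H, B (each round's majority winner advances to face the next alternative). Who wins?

D

Round 1: G vs D — 4–15, D advances.
Round 2: D vs F — 15–4, D advances.
Round 3: D vs C — 15–4, D advances.
Round 4: D vs H — 11–8, D advances.
Round 5: D vs B — 11–8, D advances.
The agenda winner is D.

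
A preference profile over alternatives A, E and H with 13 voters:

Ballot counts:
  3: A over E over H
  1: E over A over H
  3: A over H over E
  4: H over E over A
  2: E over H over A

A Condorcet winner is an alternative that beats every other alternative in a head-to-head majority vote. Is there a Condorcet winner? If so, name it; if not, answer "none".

none

Check each pair by majority over 13 ballots:
A–E: E 7–6.
A–H: A 7–6.
E–H: H 7–6.
Every alternative loses at least once (A loses to E; E loses to H; H loses to A). The majority relation contains the cycle A beats H beats E beats A, so there is no Condorcet winner.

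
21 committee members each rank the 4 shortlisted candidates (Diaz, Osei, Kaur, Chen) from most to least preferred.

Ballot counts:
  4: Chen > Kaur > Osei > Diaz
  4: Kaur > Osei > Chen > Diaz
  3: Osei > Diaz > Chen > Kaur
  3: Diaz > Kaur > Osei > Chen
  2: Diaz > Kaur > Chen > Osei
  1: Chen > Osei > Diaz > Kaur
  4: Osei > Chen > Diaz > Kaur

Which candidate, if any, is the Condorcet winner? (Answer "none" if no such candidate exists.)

Check each pair by majority over 21 ballots:
Diaz vs Osei: Osei wins 16–5.
Diaz vs Kaur: Diaz, 13–8.
Diaz vs Chen: Chen, 13–8.
Osei vs Kaur: Kaur, 13–8.
Osei–Chen: Osei 14–7.
Kaur vs Chen: Chen, 12–9.
No candidate is unbeaten: Diaz loses to Osei; Osei loses to Kaur; Kaur loses to Diaz; Chen loses to Osei. In particular Diaz beats Kaur beats Osei beats Diaz is a majority cycle — no Condorcet winner exists.

none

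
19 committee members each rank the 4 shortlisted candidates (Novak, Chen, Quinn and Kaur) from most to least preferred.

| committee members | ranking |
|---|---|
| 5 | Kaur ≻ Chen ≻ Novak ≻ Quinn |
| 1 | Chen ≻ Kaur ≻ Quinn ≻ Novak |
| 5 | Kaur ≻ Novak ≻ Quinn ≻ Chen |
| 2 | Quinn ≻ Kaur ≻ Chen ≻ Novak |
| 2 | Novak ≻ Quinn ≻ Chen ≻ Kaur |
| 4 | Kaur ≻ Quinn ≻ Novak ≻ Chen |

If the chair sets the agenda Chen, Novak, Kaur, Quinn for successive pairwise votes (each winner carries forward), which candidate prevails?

Round 1: Chen vs Novak — 8–11, Novak advances.
Round 2: Novak vs Kaur — 2–17, Kaur advances.
Round 3: Kaur vs Quinn — 15–4, Kaur advances.
The agenda winner is Kaur.

Kaur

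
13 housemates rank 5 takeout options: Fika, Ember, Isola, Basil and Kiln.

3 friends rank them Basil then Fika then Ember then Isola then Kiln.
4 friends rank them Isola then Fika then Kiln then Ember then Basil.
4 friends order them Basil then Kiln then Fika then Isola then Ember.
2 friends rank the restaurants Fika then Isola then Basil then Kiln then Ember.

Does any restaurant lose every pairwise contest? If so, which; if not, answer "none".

Head-to-head results (13 friends):
Fika vs Ember: 13 to 0, Fika.
Fika vs Isola: 9 to 4, Fika.
Fika vs Basil: Basil, 7–6.
Fika vs Kiln: Fika wins 9–4.
Ember vs Isola: Ember preferred on 3 ballots; Isola wins 10–3.
Ember vs Basil: 4 to 9, Basil.
Ember–Kiln: Kiln 10–3.
Isola vs Basil: Basil wins 7–6.
Isola vs Kiln: Isola, 9–4.
Basil vs Kiln: Basil wins 9–4.
Ember is beaten in every head-to-head and is the Condorcet loser.

Ember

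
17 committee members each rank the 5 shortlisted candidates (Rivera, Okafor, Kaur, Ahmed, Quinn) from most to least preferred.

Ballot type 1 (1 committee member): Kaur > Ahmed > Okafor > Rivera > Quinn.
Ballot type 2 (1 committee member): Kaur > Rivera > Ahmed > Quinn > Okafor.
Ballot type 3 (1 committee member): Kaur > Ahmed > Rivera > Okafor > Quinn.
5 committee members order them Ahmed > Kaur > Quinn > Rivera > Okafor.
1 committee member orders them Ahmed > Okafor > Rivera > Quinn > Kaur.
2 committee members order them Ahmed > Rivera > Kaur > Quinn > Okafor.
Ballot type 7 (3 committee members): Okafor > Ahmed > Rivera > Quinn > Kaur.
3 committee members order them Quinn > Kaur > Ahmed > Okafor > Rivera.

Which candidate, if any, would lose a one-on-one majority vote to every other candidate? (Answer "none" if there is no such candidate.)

Okafor

Pairwise majorities:
Rivera vs Okafor: Rivera, 9–8.
Rivera vs Kaur: Kaur, 11–6.
Rivera vs Ahmed: Ahmed wins 16–1.
Rivera vs Quinn: Rivera wins 9–8.
Okafor vs Kaur: 4 to 13, Kaur.
Okafor vs Ahmed: Okafor preferred on 3 ballots; Ahmed wins 14–3.
Okafor–Quinn: Quinn 11–6.
Kaur vs Ahmed: Ahmed wins 11–6.
Kaur vs Quinn: Kaur, 10–7.
Ahmed vs Quinn: Ahmed is ranked higher on 14 ballots, Quinn on 3. Ahmed wins 14–3.
Okafor is beaten in every head-to-head and is the Condorcet loser.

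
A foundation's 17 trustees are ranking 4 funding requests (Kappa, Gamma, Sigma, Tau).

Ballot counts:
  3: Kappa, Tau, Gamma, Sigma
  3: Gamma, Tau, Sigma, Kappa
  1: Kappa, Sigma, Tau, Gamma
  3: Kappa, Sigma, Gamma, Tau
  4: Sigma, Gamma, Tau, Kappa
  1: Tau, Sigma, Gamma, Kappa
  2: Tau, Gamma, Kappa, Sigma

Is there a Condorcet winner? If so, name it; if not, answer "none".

Check each pair by majority over 17 ballots:
Kappa vs Gamma: Gamma wins 10–7.
Kappa–Sigma: Kappa 9–8.
Kappa vs Tau: Tau, 10–7.
Gamma–Sigma: Sigma 9–8.
Gamma vs Tau: Gamma wins 10–7.
Sigma–Tau: Tau 9–8.
No project is unbeaten: Kappa loses to Gamma; Gamma loses to Sigma; Sigma loses to Kappa; Tau loses to Gamma. In particular Kappa beats Sigma beats Gamma beats Kappa is a majority cycle — no Condorcet winner exists.

none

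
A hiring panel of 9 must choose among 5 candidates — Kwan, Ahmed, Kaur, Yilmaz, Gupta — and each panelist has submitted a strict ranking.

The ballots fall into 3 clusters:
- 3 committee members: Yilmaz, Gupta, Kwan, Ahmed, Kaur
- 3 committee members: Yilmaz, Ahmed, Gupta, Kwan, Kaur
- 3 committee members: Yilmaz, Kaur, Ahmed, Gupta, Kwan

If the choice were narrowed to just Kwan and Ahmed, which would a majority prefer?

Ahmed

Ballots ranking Kwan above Ahmed: 3.
Ballots ranking Ahmed above Kwan: 9 − 3 = 6.
Ahmed wins the head-to-head 6–3.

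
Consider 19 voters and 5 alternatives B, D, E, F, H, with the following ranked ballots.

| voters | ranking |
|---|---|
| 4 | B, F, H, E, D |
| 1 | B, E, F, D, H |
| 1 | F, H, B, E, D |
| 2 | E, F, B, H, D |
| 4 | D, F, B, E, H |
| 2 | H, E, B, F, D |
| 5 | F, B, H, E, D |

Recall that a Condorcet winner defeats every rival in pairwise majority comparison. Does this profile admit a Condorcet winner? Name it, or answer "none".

Check each pair by majority over 19 ballots:
B vs D: 4+1+1+2+2+5 = 15 for B, 4 for D — B by 15–4.
B vs E: 15 to 4, B.
B vs F: B is ranked higher on 4+1+2 = 7 ballots, F on 12. F wins 12–7.
B vs H: 4+1+2+4+5 = 16 for B, 3 for H — B by 16–3.
D vs E: D is ranked higher on 4 ballots, E on 15. E wins 15–4.
D vs F: D is ranked higher on 4 ballots, F on 15. F wins 15–4.
D vs H: 5 to 14, H.
E vs F: 5 to 14, F.
E vs H: 1+2+4 = 7 for E, 12 for H — H by 12–7.
F vs H: 17 to 2, F.
F wins every pairwise contest, so F is the Condorcet winner.

F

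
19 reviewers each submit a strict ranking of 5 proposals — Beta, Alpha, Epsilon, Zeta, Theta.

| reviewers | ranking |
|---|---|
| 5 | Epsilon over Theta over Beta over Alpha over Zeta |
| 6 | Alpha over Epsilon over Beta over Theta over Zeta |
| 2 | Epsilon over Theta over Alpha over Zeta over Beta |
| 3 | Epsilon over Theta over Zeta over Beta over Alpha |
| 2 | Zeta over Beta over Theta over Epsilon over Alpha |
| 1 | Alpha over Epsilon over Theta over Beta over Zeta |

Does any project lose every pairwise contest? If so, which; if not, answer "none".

Zeta

Head-to-head results (19 reviewers):
Beta vs Alpha: Beta, 10–9.
Beta vs Epsilon: Beta preferred on 2 ballots; Epsilon wins 17–2.
Beta vs Zeta: 5+6+1 = 12 for Beta, 7 for Zeta — Beta by 12–7.
Beta vs Theta: Theta, 11–8.
Alpha vs Epsilon: Alpha preferred on 6+1 = 7 ballots; Epsilon wins 12–7.
Alpha vs Zeta: Alpha wins 14–5.
Alpha vs Theta: Theta wins 12–7.
Epsilon vs Zeta: 17 to 2, Epsilon.
Epsilon vs Theta: Epsilon is ranked higher on 5+6+2+3+1 = 17 ballots, Theta on 2. Epsilon wins 17–2.
Zeta vs Theta: 2 to 17, Theta.
Zeta is beaten in every head-to-head and is the Condorcet loser.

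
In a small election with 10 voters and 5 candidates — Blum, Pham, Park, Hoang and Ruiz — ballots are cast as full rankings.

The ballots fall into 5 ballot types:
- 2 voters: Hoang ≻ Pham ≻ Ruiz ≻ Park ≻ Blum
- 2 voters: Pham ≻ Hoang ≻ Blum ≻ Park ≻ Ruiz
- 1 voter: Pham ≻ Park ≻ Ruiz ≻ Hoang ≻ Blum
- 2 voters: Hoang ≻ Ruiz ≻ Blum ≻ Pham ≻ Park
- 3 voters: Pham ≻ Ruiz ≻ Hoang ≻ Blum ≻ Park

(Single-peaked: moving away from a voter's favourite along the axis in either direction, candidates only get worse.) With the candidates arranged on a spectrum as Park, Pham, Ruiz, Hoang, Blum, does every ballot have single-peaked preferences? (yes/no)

no

Axis positions: Park=1, Pham=2, Ruiz=3, Hoang=4, Blum=5.
Ballot type 1: ranking walks positions 4-2-3-1-5; Pham is ranked above Ruiz even though Ruiz lies between Pham and the peak Hoang on the axis — preferences dip and rise again. Not single-peaked.
Ballot type 2: ranking walks positions 2-4-5-1-3; Hoang is ranked above Ruiz even though Ruiz lies between Hoang and the peak Pham on the axis — preferences dip and rise again. Not single-peaked.
Ballot type 3 (peak Pham at position 2): ranking walks positions 2-1-3-4-5, expanding outward from the peak — single-peaked.
Ballot type 4 (peak Hoang at position 4): ranking walks positions 4-3-5-2-1, expanding outward from the peak — single-peaked.
Ballot type 5 (peak Pham at position 2): ranking walks positions 2-3-4-5-1, expanding outward from the peak — single-peaked.
Ballot type 1 violates single-peakedness, so the profile is not single-peaked on this axis.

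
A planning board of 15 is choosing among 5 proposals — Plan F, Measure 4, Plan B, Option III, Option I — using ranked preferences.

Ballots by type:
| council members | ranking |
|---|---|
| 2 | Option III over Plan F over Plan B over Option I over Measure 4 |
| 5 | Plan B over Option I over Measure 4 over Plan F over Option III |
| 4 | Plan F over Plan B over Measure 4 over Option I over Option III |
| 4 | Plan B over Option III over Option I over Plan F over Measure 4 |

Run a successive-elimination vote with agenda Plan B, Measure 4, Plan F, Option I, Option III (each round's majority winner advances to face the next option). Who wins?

Round 1: Plan B vs Measure 4 — 15–0, Plan B advances.
Round 2: Plan B vs Plan F — 9–6, Plan B advances.
Round 3: Plan B vs Option I — 15–0, Plan B advances.
Round 4: Plan B vs Option III — 13–2, Plan B advances.
The agenda winner is Plan B.

Plan B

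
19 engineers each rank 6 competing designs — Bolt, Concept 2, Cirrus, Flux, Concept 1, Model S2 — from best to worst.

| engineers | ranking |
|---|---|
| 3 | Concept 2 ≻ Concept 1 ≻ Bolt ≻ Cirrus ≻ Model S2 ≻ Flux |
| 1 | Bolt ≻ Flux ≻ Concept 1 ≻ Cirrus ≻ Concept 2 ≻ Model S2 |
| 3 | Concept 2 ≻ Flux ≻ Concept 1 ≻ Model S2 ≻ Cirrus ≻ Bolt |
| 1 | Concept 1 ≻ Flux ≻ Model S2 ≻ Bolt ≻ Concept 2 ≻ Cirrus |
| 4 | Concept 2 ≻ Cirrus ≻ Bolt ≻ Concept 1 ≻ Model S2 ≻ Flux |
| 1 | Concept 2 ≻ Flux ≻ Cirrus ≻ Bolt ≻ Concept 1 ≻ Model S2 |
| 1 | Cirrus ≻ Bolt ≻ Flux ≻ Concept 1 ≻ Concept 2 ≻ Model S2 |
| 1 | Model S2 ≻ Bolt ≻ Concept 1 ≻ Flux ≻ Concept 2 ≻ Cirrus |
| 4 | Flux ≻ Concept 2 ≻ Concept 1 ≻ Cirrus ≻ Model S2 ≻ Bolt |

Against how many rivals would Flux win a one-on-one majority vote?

3

Flux against each rival (19 engineers):
Flux vs Bolt: 9 to 10, Bolt.
Flux vs Concept 2: 8 to 11, Concept 2.
Flux vs Cirrus: Flux, 11–8.
Flux vs Concept 1: Flux, 10–9.
Flux vs Model S2: Flux, 11–8.
Flux beats Cirrus, Concept 1, Model S2; loses to Bolt, Concept 2 — 3 pairwise wins.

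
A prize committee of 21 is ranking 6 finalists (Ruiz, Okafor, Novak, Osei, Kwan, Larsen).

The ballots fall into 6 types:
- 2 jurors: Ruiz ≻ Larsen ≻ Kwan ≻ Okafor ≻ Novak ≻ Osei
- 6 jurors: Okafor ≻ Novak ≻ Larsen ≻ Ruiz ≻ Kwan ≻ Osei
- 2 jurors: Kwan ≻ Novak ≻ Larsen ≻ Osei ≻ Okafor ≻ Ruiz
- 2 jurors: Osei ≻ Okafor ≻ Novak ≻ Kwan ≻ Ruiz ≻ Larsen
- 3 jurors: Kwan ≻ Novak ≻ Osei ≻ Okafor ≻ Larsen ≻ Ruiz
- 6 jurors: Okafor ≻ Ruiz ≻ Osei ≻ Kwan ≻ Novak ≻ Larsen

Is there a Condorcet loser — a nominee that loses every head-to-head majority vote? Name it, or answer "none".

Head-to-head results (21 jurors):
Ruiz vs Okafor: Okafor, 19–2.
Ruiz vs Novak: Novak, 13–8.
Ruiz vs Osei: Ruiz preferred on 2+6+6 = 14 ballots; Ruiz wins 14–7.
Ruiz vs Kwan: Ruiz wins 14–7.
Ruiz vs Larsen: 2+2+6 = 10 for Ruiz, 11 for Larsen — Larsen by 11–10.
Okafor vs Novak: Okafor wins 16–5.
Okafor vs Osei: Okafor preferred on 2+6+6 = 14 ballots; Okafor wins 14–7.
Okafor–Kwan: Okafor 14–7.
Okafor–Larsen: Okafor 17–4.
Novak vs Osei: Novak is ranked higher on 2+6+2+3 = 13 ballots, Osei on 8. Novak wins 13–8.
Novak vs Kwan: Kwan wins 13–8.
Novak vs Larsen: Novak, 19–2.
Osei vs Kwan: Kwan wins 13–8.
Osei vs Larsen: 11 to 10, Osei.
Kwan vs Larsen: Kwan wins 13–8.
No nominee is winless: Ruiz beats Osei; Okafor beats Ruiz; Novak beats Ruiz; Osei beats Larsen; Kwan beats Novak; Larsen beats Ruiz. There is no Condorcet loser.

none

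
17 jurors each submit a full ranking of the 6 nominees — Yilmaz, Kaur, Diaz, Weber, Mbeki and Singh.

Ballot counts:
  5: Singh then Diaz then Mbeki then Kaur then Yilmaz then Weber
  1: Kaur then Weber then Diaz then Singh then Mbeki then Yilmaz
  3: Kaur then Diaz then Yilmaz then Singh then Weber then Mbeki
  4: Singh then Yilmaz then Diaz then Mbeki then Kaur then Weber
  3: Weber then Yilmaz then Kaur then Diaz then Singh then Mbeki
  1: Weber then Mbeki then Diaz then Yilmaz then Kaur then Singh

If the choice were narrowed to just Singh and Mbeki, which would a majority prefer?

Singh

Ballots ranking Singh above Mbeki: 5 + 1 + 3 + 4 + 3 = 16.
Ballots ranking Mbeki above Singh: 17 − 16 = 1.
Singh wins the head-to-head 16–1.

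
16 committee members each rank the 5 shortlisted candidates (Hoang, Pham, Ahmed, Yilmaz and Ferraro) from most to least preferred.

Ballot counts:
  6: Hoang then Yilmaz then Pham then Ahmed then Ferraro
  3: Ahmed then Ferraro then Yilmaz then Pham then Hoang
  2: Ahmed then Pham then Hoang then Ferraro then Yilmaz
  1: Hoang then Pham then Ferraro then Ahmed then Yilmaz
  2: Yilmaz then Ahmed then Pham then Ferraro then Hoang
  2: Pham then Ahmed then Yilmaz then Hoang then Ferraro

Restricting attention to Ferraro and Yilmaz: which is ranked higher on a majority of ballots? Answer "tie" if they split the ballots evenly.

Yilmaz

Ballots ranking Ferraro above Yilmaz: 3 + 2 + 1 = 6.
Ballots ranking Yilmaz above Ferraro: 16 − 6 = 10.
Yilmaz wins the head-to-head 10–6.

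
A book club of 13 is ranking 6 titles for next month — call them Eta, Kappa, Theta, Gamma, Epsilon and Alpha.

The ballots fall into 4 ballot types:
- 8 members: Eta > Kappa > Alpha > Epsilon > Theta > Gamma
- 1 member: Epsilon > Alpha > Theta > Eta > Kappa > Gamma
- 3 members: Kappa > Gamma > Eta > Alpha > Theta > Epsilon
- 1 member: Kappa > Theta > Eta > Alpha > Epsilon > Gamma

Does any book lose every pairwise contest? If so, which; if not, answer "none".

Head-to-head results (13 members):
Eta vs Kappa: 8+1 = 9 for Eta, 4 for Kappa — Eta by 9–4.
Eta–Theta: Eta 11–2.
Eta vs Gamma: Eta wins 10–3.
Eta vs Epsilon: Eta, 12–1.
Eta vs Alpha: Eta, 12–1.
Kappa vs Theta: Kappa, 12–1.
Kappa vs Gamma: Kappa, 13–0.
Kappa vs Epsilon: Kappa, 12–1.
Kappa vs Alpha: Kappa, 12–1.
Theta vs Gamma: Theta preferred on 8+1+1 = 10 ballots; Theta wins 10–3.
Theta vs Epsilon: 3+1 = 4 for Theta, 9 for Epsilon — Epsilon by 9–4.
Theta vs Alpha: Theta is ranked higher on 1 ballot, Alpha on 12. Alpha wins 12–1.
Gamma vs Epsilon: 3 to 10, Epsilon.
Gamma vs Alpha: Alpha, 10–3.
Epsilon vs Alpha: Alpha wins 12–1.
Gamma is beaten in every head-to-head and is the Condorcet loser.

Gamma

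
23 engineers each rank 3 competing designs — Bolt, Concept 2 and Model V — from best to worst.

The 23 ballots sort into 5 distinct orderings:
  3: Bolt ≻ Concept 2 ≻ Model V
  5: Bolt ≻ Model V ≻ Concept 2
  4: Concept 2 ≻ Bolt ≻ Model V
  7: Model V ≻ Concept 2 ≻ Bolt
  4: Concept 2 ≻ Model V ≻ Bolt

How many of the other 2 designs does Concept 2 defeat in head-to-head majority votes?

Concept 2 against each rival (23 engineers):
Concept 2–Bolt: Concept 2 15–8.
Concept 2 vs Model V: Concept 2 is ranked higher on 3+4+4 = 11 ballots, Model V on 12. Model V wins 12–11.
Concept 2 beats Bolt; loses to Model V — 1 pairwise win.

1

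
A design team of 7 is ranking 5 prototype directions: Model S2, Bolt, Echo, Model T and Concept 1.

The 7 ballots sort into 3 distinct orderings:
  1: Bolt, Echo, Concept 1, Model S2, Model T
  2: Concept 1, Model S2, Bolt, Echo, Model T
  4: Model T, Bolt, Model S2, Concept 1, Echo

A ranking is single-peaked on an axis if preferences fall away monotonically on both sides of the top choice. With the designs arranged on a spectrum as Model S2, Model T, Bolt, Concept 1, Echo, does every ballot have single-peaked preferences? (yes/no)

Axis positions: Model S2=1, Model T=2, Bolt=3, Concept 1=4, Echo=5.
Bloc 1: ranking walks positions 3-5-4-1-2; Echo is ranked above Concept 1 even though Concept 1 lies between Echo and the peak Bolt on the axis — preferences dip and rise again. Not single-peaked.
Bloc 2: ranking walks positions 4-1-3-5-2; Model S2 is ranked above Bolt even though Bolt lies between Model S2 and the peak Concept 1 on the axis — preferences dip and rise again. Not single-peaked.
Bloc 3 (peak Model T at position 2): ranking walks positions 2-3-1-4-5, expanding outward from the peak — single-peaked.
Bloc 1 violates single-peakedness, so the profile is not single-peaked on this axis.

no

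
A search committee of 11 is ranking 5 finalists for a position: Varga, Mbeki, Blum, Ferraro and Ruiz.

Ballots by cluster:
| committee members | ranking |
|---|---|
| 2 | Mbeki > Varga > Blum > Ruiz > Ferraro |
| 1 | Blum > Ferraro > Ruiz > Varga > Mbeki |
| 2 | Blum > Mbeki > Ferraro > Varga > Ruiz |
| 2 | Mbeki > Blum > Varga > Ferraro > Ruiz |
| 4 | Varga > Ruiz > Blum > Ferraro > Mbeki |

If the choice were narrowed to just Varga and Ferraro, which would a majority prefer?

Varga

Ballots ranking Varga above Ferraro: 2 + 2 + 4 = 8.
Ballots ranking Ferraro above Varga: 11 − 8 = 3.
Varga wins the head-to-head 8–3.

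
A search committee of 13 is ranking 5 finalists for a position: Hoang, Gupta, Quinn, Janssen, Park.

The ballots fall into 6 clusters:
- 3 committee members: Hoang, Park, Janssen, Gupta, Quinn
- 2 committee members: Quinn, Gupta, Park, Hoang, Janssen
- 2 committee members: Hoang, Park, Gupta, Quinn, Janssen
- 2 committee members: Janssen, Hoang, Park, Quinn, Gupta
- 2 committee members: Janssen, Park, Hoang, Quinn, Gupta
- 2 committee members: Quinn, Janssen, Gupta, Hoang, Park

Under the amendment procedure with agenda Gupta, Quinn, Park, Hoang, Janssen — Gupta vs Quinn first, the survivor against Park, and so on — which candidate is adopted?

Hoang

Round 1: Gupta vs Quinn — 5–8, Quinn advances.
Round 2: Quinn vs Park — 4–9, Park advances.
Round 3: Park vs Hoang — 4–9, Hoang advances.
Round 4: Hoang vs Janssen — 7–6, Hoang advances.
The agenda winner is Hoang.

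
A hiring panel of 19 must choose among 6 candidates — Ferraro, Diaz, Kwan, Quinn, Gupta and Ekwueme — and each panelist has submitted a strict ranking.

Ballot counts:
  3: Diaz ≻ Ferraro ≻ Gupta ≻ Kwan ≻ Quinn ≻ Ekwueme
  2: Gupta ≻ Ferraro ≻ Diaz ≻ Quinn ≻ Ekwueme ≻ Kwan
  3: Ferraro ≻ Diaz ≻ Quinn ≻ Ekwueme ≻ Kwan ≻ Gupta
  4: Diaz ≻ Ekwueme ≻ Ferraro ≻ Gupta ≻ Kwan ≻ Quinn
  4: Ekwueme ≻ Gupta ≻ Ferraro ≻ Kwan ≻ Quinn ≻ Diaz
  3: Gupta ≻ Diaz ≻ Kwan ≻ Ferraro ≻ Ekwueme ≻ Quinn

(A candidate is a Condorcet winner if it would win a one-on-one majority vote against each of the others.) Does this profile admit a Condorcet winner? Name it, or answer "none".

Pairwise majorities:
Ferraro–Diaz: Diaz 10–9.
Ferraro–Kwan: Ferraro 16–3.
Ferraro vs Quinn: Ferraro, 19–0.
Ferraro vs Gupta: Ferraro, 10–9.
Ferraro vs Ekwueme: Ferraro, 11–8.
Diaz vs Kwan: Diaz, 15–4.
Diaz–Quinn: Diaz 15–4.
Diaz–Gupta: Diaz 10–9.
Diaz vs Ekwueme: Diaz, 15–4.
Kwan vs Quinn: Kwan, 14–5.
Kwan–Gupta: Gupta 16–3.
Kwan vs Ekwueme: Ekwueme wins 13–6.
Quinn–Gupta: Gupta 16–3.
Quinn–Ekwueme: Ekwueme 11–8.
Gupta–Ekwueme: Ekwueme 11–8.
Diaz defeats every rival head-to-head and is the Condorcet winner.

Diaz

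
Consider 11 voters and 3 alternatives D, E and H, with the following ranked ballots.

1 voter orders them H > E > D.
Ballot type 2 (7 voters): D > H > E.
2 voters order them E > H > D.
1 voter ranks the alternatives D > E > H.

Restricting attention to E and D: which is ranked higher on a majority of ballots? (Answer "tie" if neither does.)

D

Ballots ranking E above D: 1 + 2 = 3.
Ballots ranking D above E: 11 − 3 = 8.
D wins the head-to-head 8–3.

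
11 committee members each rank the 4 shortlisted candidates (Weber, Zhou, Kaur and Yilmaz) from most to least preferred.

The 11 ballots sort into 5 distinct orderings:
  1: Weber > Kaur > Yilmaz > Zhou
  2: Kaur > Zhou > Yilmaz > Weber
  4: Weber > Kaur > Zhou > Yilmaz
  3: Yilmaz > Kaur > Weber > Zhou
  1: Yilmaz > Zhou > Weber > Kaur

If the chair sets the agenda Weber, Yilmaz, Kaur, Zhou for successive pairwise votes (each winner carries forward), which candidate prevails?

Round 1: Weber vs Yilmaz — 5–6, Yilmaz advances.
Round 2: Yilmaz vs Kaur — 4–7, Kaur advances.
Round 3: Kaur vs Zhou — 10–1, Kaur advances.
Kaur survives the agenda.

Kaur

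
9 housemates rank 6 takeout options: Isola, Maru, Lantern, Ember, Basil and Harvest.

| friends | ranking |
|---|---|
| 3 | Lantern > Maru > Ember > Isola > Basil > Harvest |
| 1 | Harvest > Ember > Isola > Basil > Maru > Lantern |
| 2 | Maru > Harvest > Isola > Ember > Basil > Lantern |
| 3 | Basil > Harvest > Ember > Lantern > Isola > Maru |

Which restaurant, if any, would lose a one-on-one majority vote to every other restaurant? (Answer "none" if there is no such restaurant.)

Head-to-head results (9 friends):
Isola vs Maru: Maru, 5–4.
Isola vs Lantern: Lantern wins 6–3.
Isola vs Ember: 2 to 7, Ember.
Isola–Basil: Isola 6–3.
Isola–Harvest: Harvest 6–3.
Maru vs Lantern: 1+2 = 3 for Maru, 6 for Lantern — Lantern by 6–3.
Maru vs Ember: Maru preferred on 3+2 = 5 ballots; Maru wins 5–4.
Maru vs Basil: Maru preferred on 3+2 = 5 ballots; Maru wins 5–4.
Maru vs Harvest: Maru is ranked higher on 3+2 = 5 ballots, Harvest on 4. Maru wins 5–4.
Lantern–Ember: Ember 6–3.
Lantern vs Basil: Basil wins 6–3.
Lantern vs Harvest: 3 for Lantern, 6 for Harvest — Harvest by 6–3.
Ember vs Basil: 6 to 3, Ember.
Ember vs Harvest: Ember preferred on 3 ballots; Harvest wins 6–3.
Basil vs Harvest: Basil preferred on 3+3 = 6 ballots; Basil wins 6–3.
Every restaurant wins at least one matchup (Isola beats Basil; Maru beats Isola; Lantern beats Isola; Ember beats Isola; Basil beats Lantern; Harvest beats Isola), so there is no Condorcet loser.

none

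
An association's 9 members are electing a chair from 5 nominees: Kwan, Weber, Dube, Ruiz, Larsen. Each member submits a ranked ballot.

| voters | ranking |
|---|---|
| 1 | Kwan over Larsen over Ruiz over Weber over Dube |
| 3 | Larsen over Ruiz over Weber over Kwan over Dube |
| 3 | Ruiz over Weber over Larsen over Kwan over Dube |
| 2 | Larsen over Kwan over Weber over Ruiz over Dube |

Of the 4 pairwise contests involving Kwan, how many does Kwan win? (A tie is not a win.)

1

Kwan against each rival (9 voters):
Kwan–Weber: Weber 6–3.
Kwan vs Dube: Kwan wins 9–0.
Kwan vs Ruiz: Ruiz, 6–3.
Kwan vs Larsen: 1 for Kwan, 8 for Larsen — Larsen by 8–1.
Kwan beats Dube; loses to Weber, Ruiz, Larsen — 1 pairwise win.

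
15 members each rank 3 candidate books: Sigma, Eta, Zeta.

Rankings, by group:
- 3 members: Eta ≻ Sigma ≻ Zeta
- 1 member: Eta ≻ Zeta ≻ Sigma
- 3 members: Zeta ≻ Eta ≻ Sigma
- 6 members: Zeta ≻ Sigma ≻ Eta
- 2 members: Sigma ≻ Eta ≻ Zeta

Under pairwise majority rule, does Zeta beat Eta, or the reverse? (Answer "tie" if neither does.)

Ballots ranking Zeta above Eta: 3 + 6 = 9.
Ballots ranking Eta above Zeta: 15 − 9 = 6.
Zeta wins the head-to-head 9–6.

Zeta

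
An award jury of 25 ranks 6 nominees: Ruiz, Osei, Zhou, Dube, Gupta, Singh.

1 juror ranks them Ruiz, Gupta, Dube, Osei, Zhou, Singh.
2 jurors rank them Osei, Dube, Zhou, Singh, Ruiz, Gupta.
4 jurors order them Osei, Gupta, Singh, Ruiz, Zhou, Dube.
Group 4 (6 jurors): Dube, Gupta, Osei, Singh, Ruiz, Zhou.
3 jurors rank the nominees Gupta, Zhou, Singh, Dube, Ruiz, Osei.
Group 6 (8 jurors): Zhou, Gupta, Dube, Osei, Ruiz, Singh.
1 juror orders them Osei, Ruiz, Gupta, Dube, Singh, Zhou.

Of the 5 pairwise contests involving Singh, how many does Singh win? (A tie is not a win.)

Singh against each rival (25 jurors):
Singh vs Ruiz: Singh, 15–10.
Singh vs Osei: Osei wins 22–3.
Singh–Zhou: Zhou 14–11.
Singh vs Dube: 4+3 = 7 for Singh, 18 for Dube — Dube by 18–7.
Singh vs Gupta: Singh is ranked higher on 2 ballots, Gupta on 23. Gupta wins 23–2.
Singh beats Ruiz; loses to Osei, Zhou, Dube, Gupta — 1 pairwise win.

1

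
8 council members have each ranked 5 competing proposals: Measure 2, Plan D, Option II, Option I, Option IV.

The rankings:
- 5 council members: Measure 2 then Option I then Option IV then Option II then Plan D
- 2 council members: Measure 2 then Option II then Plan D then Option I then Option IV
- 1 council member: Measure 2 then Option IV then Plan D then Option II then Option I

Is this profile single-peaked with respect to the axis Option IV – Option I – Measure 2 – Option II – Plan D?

Axis positions: Option IV=1, Option I=2, Measure 2=3, Option II=4, Plan D=5.
Bloc 1 (peak Measure 2 at position 3): ranking walks positions 3-2-1-4-5, expanding outward from the peak — single-peaked.
Bloc 2 (peak Measure 2 at position 3): ranking walks positions 3-4-5-2-1, expanding outward from the peak — single-peaked.
Bloc 3: ranking walks positions 3-1-5-4-2; Option IV is ranked above Option I even though Option I lies between Option IV and the peak Measure 2 on the axis — preferences dip and rise again. Not single-peaked.
Bloc 3 violates single-peakedness, so the profile is not single-peaked on this axis.

no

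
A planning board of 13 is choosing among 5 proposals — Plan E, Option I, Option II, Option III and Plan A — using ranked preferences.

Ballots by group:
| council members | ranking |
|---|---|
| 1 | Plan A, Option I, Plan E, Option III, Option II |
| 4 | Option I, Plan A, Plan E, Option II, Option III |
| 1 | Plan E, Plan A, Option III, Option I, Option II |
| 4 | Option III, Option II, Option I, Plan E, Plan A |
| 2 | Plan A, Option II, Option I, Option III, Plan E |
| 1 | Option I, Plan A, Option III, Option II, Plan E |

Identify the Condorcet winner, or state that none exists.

Option I

Check each pair by majority over 13 ballots:
Plan E vs Option I: 1 to 12, Option I.
Plan E vs Option II: Plan E preferred on 1+4+1 = 6 ballots; Option II wins 7–6.
Plan E vs Option III: 1+4+1 = 6 for Plan E, 7 for Option III — Option III by 7–6.
Plan E vs Plan A: 1+4 = 5 for Plan E, 8 for Plan A — Plan A by 8–5.
Option I vs Option II: 1+4+1+1 = 7 for Option I, 6 for Option II — Option I by 7–6.
Option I vs Option III: Option I preferred on 1+4+2+1 = 8 ballots; Option I wins 8–5.
Option I vs Plan A: 9 to 4, Option I.
Option II vs Option III: Option II preferred on 4+2 = 6 ballots; Option III wins 7–6.
Option II vs Plan A: Option II is ranked higher on 4 ballots, Plan A on 9. Plan A wins 9–4.
Option III vs Plan A: Option III is ranked higher on 4 ballots, Plan A on 9. Plan A wins 9–4.
Only Option I has no losses; Option I is the Condorcet winner.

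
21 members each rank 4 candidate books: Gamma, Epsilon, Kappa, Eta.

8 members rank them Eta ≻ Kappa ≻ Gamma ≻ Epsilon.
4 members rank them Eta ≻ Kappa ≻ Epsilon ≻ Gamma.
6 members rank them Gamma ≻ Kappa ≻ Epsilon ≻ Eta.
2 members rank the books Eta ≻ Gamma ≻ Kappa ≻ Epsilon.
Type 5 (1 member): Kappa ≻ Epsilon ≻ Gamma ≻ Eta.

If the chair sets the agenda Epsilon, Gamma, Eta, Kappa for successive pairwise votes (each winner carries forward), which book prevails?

Eta

Round 1: Epsilon vs Gamma — 5–16, Gamma advances.
Round 2: Gamma vs Eta — 7–14, Eta advances.
Round 3: Eta vs Kappa — 14–7, Eta advances.
The agenda winner is Eta.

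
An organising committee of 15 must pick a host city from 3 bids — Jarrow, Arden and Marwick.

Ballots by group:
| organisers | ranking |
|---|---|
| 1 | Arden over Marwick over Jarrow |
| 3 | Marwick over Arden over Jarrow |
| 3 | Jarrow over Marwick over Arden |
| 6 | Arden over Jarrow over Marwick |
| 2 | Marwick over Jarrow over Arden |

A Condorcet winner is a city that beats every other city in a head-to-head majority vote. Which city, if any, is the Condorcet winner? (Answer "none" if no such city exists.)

Head-to-head results (15 organisers):
Jarrow vs Arden: Arden wins 10–5.
Jarrow vs Marwick: Jarrow, 9–6.
Arden vs Marwick: Marwick, 8–7.
Every city loses at least once (Jarrow loses to Arden; Arden loses to Marwick; Marwick loses to Jarrow). The majority relation contains the cycle Jarrow > Marwick > Arden > Jarrow, so there is no Condorcet winner.

none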